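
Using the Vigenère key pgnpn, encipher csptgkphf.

rycitzvuu

Repeat the key across the message: pgnpnpgnp
c(2)+p(15): 17 → r
s(18)+g(6): 24 → y
p(15)+n(13): 28≡2 → c
t(19)+p(15): 34≡8 → i
g(6)+n(13): 19 → t
k(10)+p(15): 25 → z
p(15)+g(6): 21 → v
h(7)+n(13): 20 → u
f(5)+p(15): 20 → u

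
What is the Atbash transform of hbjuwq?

h(7) → s(18)
b(1) → y(24)
j(9) → q(16)
u(20) → f(5)
w(22) → d(3)
q(16) → j(9)

syqfdj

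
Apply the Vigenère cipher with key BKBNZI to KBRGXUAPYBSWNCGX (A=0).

LLSTWCBZZOREOMHK

Repeat the key across the message: BKBNZIBKBNZIBKBN
K(10)+B(1): 11 → L
B(1)+K(10): 11 → L
R(17)+B(1): 18 → S
G(6)+N(13): 19 → T
X(23)+Z(25): 48≡22 → W
U(20)+I(8): 28≡2 → C
A(0)+B(1): 1 → B
P(15)+K(10): 25 → Z
Y(24)+B(1): 25 → Z
B(1)+N(13): 14 → O
S(18)+Z(25): 43≡17 → R
W(22)+I(8): 30≡4 → E
N(13)+B(1): 14 → O
C(2)+K(10): 12 → M
G(6)+B(1): 7 → H
X(23)+N(13): 36≡10 → K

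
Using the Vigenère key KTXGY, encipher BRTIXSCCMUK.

LKQOVCVZSSU

Repeat the key across the message: KTXGYKTXGYK
B(1)+K(10): 11 → L
R(17)+T(19): 36≡10 → K
T(19)+X(23): 42≡16 → Q
I(8)+G(6): 14 → O
X(23)+Y(24): 47≡21 → V
S(18)+K(10): 28≡2 → C
C(2)+T(19): 21 → V
C(2)+X(23): 25 → Z
M(12)+G(6): 18 → S
U(20)+Y(24): 44≡18 → S
K(10)+K(10): 20 → U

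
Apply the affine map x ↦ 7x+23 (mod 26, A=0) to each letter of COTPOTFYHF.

LRAYRAGJUG

C(2): 7·2+23=37≡11 → L
O(14): 7·14+23=121≡17 → R
T(19): 7·19+23=156≡0 → A
P(15): 7·15+23=128≡24 → Y
O(14): 7·14+23=121≡17 → R
T(19): 7·19+23=156≡0 → A
F(5): 7·5+23=58≡6 → G
Y(24): 7·24+23=191≡9 → J
H(7): 7·7+23=72≡20 → U
F(5): 7·5+23=58≡6 → G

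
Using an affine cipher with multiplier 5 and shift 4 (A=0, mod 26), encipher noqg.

rwgi

n(13): 5·13+4=69≡17 → r
o(14): 5·14+4=74≡22 → w
q(16): 5·16+4=84≡6 → g
g(6): 5·6+4=34≡8 → i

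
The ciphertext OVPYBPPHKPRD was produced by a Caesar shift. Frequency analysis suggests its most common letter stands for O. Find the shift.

The most frequent ciphertext letter is P (appears 4 times).
P is position 15; O is position 14.
Shift = 1.

1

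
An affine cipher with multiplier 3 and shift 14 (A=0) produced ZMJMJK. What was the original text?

The inverse of 3 mod 26 is 9, since 3·9=27≡1. Apply D(y)=9·(y−14) mod 26:
Z(25): 9·(25−14)=99≡21 → V
M(12): 9·(12−14)=-18≡8 → I
J(9): 9·(9−14)=-45≡7 → H
M(12): 9·(12−14)=-18≡8 → I
J(9): 9·(9−14)=-45≡7 → H
K(10): 9·(10−14)=-36≡16 → Q

VIHIHQ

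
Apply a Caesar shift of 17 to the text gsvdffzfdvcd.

xjmuwwqwumtu

g(6): 6+17=23 → x
s(18): 18+17=35≡9 → j
v(21): 21+17=38≡12 → m
d(3): 3+17=20 → u
f(5): 5+17=22 → w
f(5): 5+17=22 → w
z(25): 25+17=42≡16 → q
f(5): 5+17=22 → w
d(3): 3+17=20 → u
v(21): 21+17=38≡12 → m
c(2): 2+17=19 → t
d(3): 3+17=20 → u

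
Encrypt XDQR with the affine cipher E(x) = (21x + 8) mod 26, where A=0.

X(23): 21·23+8=491≡23 → X
D(3): 21·3+8=71≡19 → T
Q(16): 21·16+8=344≡6 → G
R(17): 21·17+8=365≡1 → B

XTGB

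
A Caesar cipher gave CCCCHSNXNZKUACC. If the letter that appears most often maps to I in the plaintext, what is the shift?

20

The most frequent ciphertext letter is C (appears 6 times).
C is position 2; I is position 8.
Shift = -6≡20.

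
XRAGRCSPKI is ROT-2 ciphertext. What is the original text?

VPYEPAQNIG

X(23): 23−2=21 → V
R(17): 17−2=15 → P
A(0): 0−2=-2≡24 → Y
G(6): 6−2=4 → E
R(17): 17−2=15 → P
C(2): 2−2=0 → A
S(18): 18−2=16 → Q
P(15): 15−2=13 → N
K(10): 10−2=8 → I
I(8): 8−2=6 → G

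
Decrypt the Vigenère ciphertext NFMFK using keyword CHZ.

LYNDD

Repeat the key across the ciphertext: CHZCH
N(13)−C(2): 11 → L
F(5)−H(7): -2≡24 → Y
M(12)−Z(25): -13≡13 → N
F(5)−C(2): 3 → D
K(10)−H(7): 3 → D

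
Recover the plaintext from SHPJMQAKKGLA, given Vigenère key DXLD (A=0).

PKEGJTPHHJAX

Repeat the key across the ciphertext: DXLDDXLDDXLD
S(18)−D(3): 15 → P
H(7)−X(23): -16≡10 → K
P(15)−L(11): 4 → E
J(9)−D(3): 6 → G
M(12)−D(3): 9 → J
Q(16)−X(23): -7≡19 → T
A(0)−L(11): -11≡15 → P
K(10)−D(3): 7 → H
K(10)−D(3): 7 → H
G(6)−X(23): -17≡9 → J
L(11)−L(11): 0 → A
A(0)−D(3): -3≡23 → X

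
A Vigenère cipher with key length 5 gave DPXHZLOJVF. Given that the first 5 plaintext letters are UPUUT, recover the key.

JADNG

Subtract each crib letter from the matching ciphertext letter (mod 26):
D(3)−U(20)=-17≡9 → J
P(15)−P(15)=0 → A
X(23)−U(20)=3 → D
H(7)−U(20)=-13≡13 → N
Z(25)−T(19)=6 → G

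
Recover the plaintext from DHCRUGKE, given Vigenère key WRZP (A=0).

Repeat the key across the ciphertext: WRZPWRZP
D(3)−W(22): -19≡7 → H
H(7)−R(17): -10≡16 → Q
C(2)−Z(25): -23≡3 → D
R(17)−P(15): 2 → C
U(20)−W(22): -2≡24 → Y
G(6)−R(17): -11≡15 → P
K(10)−Z(25): -15≡11 → L
E(4)−P(15): -11≡15 → P

HQDCYPLP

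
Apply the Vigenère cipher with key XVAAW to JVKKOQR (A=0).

Repeat the key across the message: XVAAWXV
J(9)+X(23): 32≡6 → G
V(21)+V(21): 42≡16 → Q
K(10)+A(0): 10 → K
K(10)+A(0): 10 → K
O(14)+W(22): 36≡10 → K
Q(16)+X(23): 39≡13 → N
R(17)+V(21): 38≡12 → M

GQKKKNM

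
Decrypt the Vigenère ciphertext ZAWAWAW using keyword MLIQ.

Repeat the key across the ciphertext: MLIQMLI
Z(25)−M(12): 13 → N
A(0)−L(11): -11≡15 → P
W(22)−I(8): 14 → O
A(0)−Q(16): -16≡10 → K
W(22)−M(12): 10 → K
A(0)−L(11): -11≡15 → P
W(22)−I(8): 14 → O

NPOKKPO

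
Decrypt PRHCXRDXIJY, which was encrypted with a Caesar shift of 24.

RTJEZTFZKLA

P(15): 15−24=-9≡17 → R
R(17): 17−24=-7≡19 → T
H(7): 7−24=-17≡9 → J
C(2): 2−24=-22≡4 → E
X(23): 23−24=-1≡25 → Z
R(17): 17−24=-7≡19 → T
D(3): 3−24=-21≡5 → F
X(23): 23−24=-1≡25 → Z
I(8): 8−24=-16≡10 → K
J(9): 9−24=-15≡11 → L
Y(24): 24−24=0 → A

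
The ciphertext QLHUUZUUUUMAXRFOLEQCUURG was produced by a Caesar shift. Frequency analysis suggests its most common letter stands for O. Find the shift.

The most frequent ciphertext letter is U (appears 8 times).
U is position 20; O is position 14.
Shift = 6.

6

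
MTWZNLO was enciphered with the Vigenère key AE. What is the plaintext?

MPWVNHO

Repeat the key across the ciphertext: AEAEAEA
M(12)−A(0): 12 → M
T(19)−E(4): 15 → P
W(22)−A(0): 22 → W
Z(25)−E(4): 21 → V
N(13)−A(0): 13 → N
L(11)−E(4): 7 → H
O(14)−A(0): 14 → O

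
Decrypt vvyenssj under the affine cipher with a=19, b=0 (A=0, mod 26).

The inverse of 19 mod 26 is 11, since 19·11=209≡1. Apply D(y)=11·(y−0) mod 26:
v(21): 11·(21−0)=231≡23 → x
v(21): 11·(21−0)=231≡23 → x
y(24): 11·(24−0)=264≡4 → e
e(4): 11·(4−0)=44≡18 → s
n(13): 11·(13−0)=143≡13 → n
s(18): 11·(18−0)=198≡16 → q
s(18): 11·(18−0)=198≡16 → q
j(9): 11·(9−0)=99≡21 → v

xxesnqqv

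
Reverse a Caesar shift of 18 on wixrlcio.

w(22): 22−18=4 → e
i(8): 8−18=-10≡16 → q
x(23): 23−18=5 → f
r(17): 17−18=-1≡25 → z
l(11): 11−18=-7≡19 → t
c(2): 2−18=-16≡10 → k
i(8): 8−18=-10≡16 → q
o(14): 14−18=-4≡22 → w

eqfztkqw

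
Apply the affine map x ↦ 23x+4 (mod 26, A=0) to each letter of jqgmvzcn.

dimuthyr

j(9): 23·9+4=211≡3 → d
q(16): 23·16+4=372≡8 → i
g(6): 23·6+4=142≡12 → m
m(12): 23·12+4=280≡20 → u
v(21): 23·21+4=487≡19 → t
z(25): 23·25+4=579≡7 → h
c(2): 23·2+4=50≡24 → y
n(13): 23·13+4=303≡17 → r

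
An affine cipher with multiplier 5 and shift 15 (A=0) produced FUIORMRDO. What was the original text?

YBJFQPQIF

The inverse of 5 mod 26 is 21, since 5·21=105≡1. Apply D(y)=21·(y−15) mod 26:
F(5): 21·(5−15)=-210≡24 → Y
U(20): 21·(20−15)=105≡1 → B
I(8): 21·(8−15)=-147≡9 → J
O(14): 21·(14−15)=-21≡5 → F
R(17): 21·(17−15)=42≡16 → Q
M(12): 21·(12−15)=-63≡15 → P
R(17): 21·(17−15)=42≡16 → Q
D(3): 21·(3−15)=-252≡8 → I
O(14): 21·(14−15)=-21≡5 → F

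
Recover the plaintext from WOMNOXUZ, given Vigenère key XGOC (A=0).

Repeat the key across the ciphertext: XGOCXGOC
W(22)−X(23): -1≡25 → Z
O(14)−G(6): 8 → I
M(12)−O(14): -2≡24 → Y
N(13)−C(2): 11 → L
O(14)−X(23): -9≡17 → R
X(23)−G(6): 17 → R
U(20)−O(14): 6 → G
Z(25)−C(2): 23 → X

ZIYLRRGX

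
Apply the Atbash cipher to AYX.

ZBC

A(0) → Z(25)
Y(24) → B(1)
X(23) → C(2)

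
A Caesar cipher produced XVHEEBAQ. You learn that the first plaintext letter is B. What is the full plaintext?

From the crib: X(23)−B(1)=22, so the shift is 22.
Subtract 22 from each ciphertext letter:
X(23): 23−22=1 → B
V(21): 21−22=-1≡25 → Z
H(7): 7−22=-15≡11 → L
E(4): 4−22=-18≡8 → I
E(4): 4−22=-18≡8 → I
B(1): 1−22=-21≡5 → F
A(0): 0−22=-22≡4 → E
Q(16): 16−22=-6≡20 → U

BZLIIFEU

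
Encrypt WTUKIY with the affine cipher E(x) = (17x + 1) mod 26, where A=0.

W(22): 17·22+1=375≡11 → L
T(19): 17·19+1=324≡12 → M
U(20): 17·20+1=341≡3 → D
K(10): 17·10+1=171≡15 → P
I(8): 17·8+1=137≡7 → H
Y(24): 17·24+1=409≡19 → T

LMDPHT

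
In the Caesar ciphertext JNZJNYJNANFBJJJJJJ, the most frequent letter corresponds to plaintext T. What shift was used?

16

The most frequent ciphertext letter is J (appears 9 times).
J is position 9; T is position 19.
Shift = -10≡16.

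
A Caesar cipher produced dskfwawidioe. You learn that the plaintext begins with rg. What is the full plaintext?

rgytkokwrwcs

From the crib: d(3)−r(17)=-14≡12, so the shift is 12.
Subtract 12 from each ciphertext letter:
d(3): 3−12=-9≡17 → r
s(18): 18−12=6 → g
k(10): 10−12=-2≡24 → y
f(5): 5−12=-7≡19 → t
w(22): 22−12=10 → k
a(0): 0−12=-12≡14 → o
w(22): 22−12=10 → k
i(8): 8−12=-4≡22 → w
d(3): 3−12=-9≡17 → r
i(8): 8−12=-4≡22 → w
o(14): 14−12=2 → c
e(4): 4−12=-8≡18 → s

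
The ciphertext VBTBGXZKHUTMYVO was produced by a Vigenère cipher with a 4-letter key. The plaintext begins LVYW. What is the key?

KGVF

Subtract each crib letter from the matching ciphertext letter (mod 26):
V(21)−L(11)=10 → K
B(1)−V(21)=-20≡6 → G
T(19)−Y(24)=-5≡21 → V
B(1)−W(22)=-21≡5 → F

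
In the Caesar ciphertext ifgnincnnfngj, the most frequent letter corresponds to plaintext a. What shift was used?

13

The most frequent ciphertext letter is n (appears 5 times).
n is position 13; a is position 0.
Shift = 13.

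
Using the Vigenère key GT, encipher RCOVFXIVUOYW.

Repeat the key across the message: GTGTGTGTGTGT
R(17)+G(6): 23 → X
C(2)+T(19): 21 → V
O(14)+G(6): 20 → U
V(21)+T(19): 40≡14 → O
F(5)+G(6): 11 → L
X(23)+T(19): 42≡16 → Q
I(8)+G(6): 14 → O
V(21)+T(19): 40≡14 → O
U(20)+G(6): 26≡0 → A
O(14)+T(19): 33≡7 → H
Y(24)+G(6): 30≡4 → E
W(22)+T(19): 41≡15 → P

XVUOLQOOAHEP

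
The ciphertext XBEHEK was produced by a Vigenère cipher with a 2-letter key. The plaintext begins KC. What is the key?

NZ

Subtract each crib letter from the matching ciphertext letter (mod 26):
X(23)−K(10)=13 → N
B(1)−C(2)=-1≡25 → Z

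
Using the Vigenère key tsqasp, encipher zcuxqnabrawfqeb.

Repeat the key across the message: tsqasptsqasptsq
z(25)+t(19): 44≡18 → s
c(2)+s(18): 20 → u
u(20)+q(16): 36≡10 → k
x(23)+a(0): 23 → x
q(16)+s(18): 34≡8 → i
n(13)+p(15): 28≡2 → c
a(0)+t(19): 19 → t
b(1)+s(18): 19 → t
r(17)+q(16): 33≡7 → h
a(0)+a(0): 0 → a
w(22)+s(18): 40≡14 → o
f(5)+p(15): 20 → u
q(16)+t(19): 35≡9 → j
e(4)+s(18): 22 → w
b(1)+q(16): 17 → r

sukxictthaoujwr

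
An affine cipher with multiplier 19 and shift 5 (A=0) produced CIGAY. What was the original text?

THLXB

The inverse of 19 mod 26 is 11, since 19·11=209≡1. Apply D(y)=11·(y−5) mod 26:
C(2): 11·(2−5)=-33≡19 → T
I(8): 11·(8−5)=33≡7 → H
G(6): 11·(6−5)=11 → L
A(0): 11·(0−5)=-55≡23 → X
Y(24): 11·(24−5)=209≡1 → B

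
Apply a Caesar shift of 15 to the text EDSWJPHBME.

TSHLYEWQBT

E(4): 4+15=19 → T
D(3): 3+15=18 → S
S(18): 18+15=33≡7 → H
W(22): 22+15=37≡11 → L
J(9): 9+15=24 → Y
P(15): 15+15=30≡4 → E
H(7): 7+15=22 → W
B(1): 1+15=16 → Q
M(12): 12+15=27≡1 → B
E(4): 4+15=19 → T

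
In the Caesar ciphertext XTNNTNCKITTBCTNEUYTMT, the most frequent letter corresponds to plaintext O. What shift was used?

The most frequent ciphertext letter is T (appears 7 times).
T is position 19; O is position 14.
Shift = 5.

5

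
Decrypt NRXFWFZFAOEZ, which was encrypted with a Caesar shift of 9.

N(13): 13−9=4 → E
R(17): 17−9=8 → I
X(23): 23−9=14 → O
F(5): 5−9=-4≡22 → W
W(22): 22−9=13 → N
F(5): 5−9=-4≡22 → W
Z(25): 25−9=16 → Q
F(5): 5−9=-4≡22 → W
A(0): 0−9=-9≡17 → R
O(14): 14−9=5 → F
E(4): 4−9=-5≡21 → V
Z(25): 25−9=16 → Q

EIOWNWQWRFVQ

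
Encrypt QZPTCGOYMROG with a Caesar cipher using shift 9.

ZIYCLPXHVAXP

Q(16): 16+9=25 → Z
Z(25): 25+9=34≡8 → I
P(15): 15+9=24 → Y
T(19): 19+9=28≡2 → C
C(2): 2+9=11 → L
G(6): 6+9=15 → P
O(14): 14+9=23 → X
Y(24): 24+9=33≡7 → H
M(12): 12+9=21 → V
R(17): 17+9=26≡0 → A
O(14): 14+9=23 → X
G(6): 6+9=15 → P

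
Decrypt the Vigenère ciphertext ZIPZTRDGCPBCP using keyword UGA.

FCPFNRJACVVCV

Repeat the key across the ciphertext: UGAUGAUGAUGAU
Z(25)−U(20): 5 → F
I(8)−G(6): 2 → C
P(15)−A(0): 15 → P
Z(25)−U(20): 5 → F
T(19)−G(6): 13 → N
R(17)−A(0): 17 → R
D(3)−U(20): -17≡9 → J
G(6)−G(6): 0 → A
C(2)−A(0): 2 → C
P(15)−U(20): -5≡21 → V
B(1)−G(6): -5≡21 → V
C(2)−A(0): 2 → C
P(15)−U(20): -5≡21 → V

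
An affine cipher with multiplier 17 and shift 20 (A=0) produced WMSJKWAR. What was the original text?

The inverse of 17 mod 26 is 23, since 17·23=391≡1. Apply D(y)=23·(y−20) mod 26:
W(22): 23·(22−20)=46≡20 → U
M(12): 23·(12−20)=-184≡24 → Y
S(18): 23·(18−20)=-46≡6 → G
J(9): 23·(9−20)=-253≡7 → H
K(10): 23·(10−20)=-230≡4 → E
W(22): 23·(22−20)=46≡20 → U
A(0): 23·(0−20)=-460≡8 → I
R(17): 23·(17−20)=-69≡9 → J

UYGHEUIJ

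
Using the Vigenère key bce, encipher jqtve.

ksxwg

Repeat the key across the message: bcebc
j(9)+b(1): 10 → k
q(16)+c(2): 18 → s
t(19)+e(4): 23 → x
v(21)+b(1): 22 → w
e(4)+c(2): 6 → g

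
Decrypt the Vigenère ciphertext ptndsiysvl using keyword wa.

ttrdwicszl

Repeat the key across the ciphertext: wawawawawa
p(15)−w(22): -7≡19 → t
t(19)−a(0): 19 → t
n(13)−w(22): -9≡17 → r
d(3)−a(0): 3 → d
s(18)−w(22): -4≡22 → w
i(8)−a(0): 8 → i
y(24)−w(22): 2 → c
s(18)−a(0): 18 → s
v(21)−w(22): -1≡25 → z
l(11)−a(0): 11 → l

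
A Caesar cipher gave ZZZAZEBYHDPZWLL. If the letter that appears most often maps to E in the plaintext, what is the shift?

21

The most frequent ciphertext letter is Z (appears 5 times).
Z is position 25; E is position 4.
Shift = 21.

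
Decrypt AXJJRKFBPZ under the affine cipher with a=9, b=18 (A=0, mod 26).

The inverse of 9 mod 26 is 3, since 9·3=27≡1. Apply D(y)=3·(y−18) mod 26:
A(0): 3·(0−18)=-54≡24 → Y
X(23): 3·(23−18)=15 → P
J(9): 3·(9−18)=-27≡25 → Z
J(9): 3·(9−18)=-27≡25 → Z
R(17): 3·(17−18)=-3≡23 → X
K(10): 3·(10−18)=-24≡2 → C
F(5): 3·(5−18)=-39≡13 → N
B(1): 3·(1−18)=-51≡1 → B
P(15): 3·(15−18)=-9≡17 → R
Z(25): 3·(25−18)=21 → V

YPZZXCNBRV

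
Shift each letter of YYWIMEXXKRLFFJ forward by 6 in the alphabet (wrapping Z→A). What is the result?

Y(24): 24+6=30≡4 → E
Y(24): 24+6=30≡4 → E
W(22): 22+6=28≡2 → C
I(8): 8+6=14 → O
M(12): 12+6=18 → S
E(4): 4+6=10 → K
X(23): 23+6=29≡3 → D
X(23): 23+6=29≡3 → D
K(10): 10+6=16 → Q
R(17): 17+6=23 → X
L(11): 11+6=17 → R
F(5): 5+6=11 → L
F(5): 5+6=11 → L
J(9): 9+6=15 → P

EECOSKDDQXRLLP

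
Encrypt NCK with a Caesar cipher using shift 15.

N(13): 13+15=28≡2 → C
C(2): 2+15=17 → R
K(10): 10+15=25 → Z

CRZ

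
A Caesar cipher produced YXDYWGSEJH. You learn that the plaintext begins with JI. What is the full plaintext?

JIOJHRDPUS

From the crib: Y(24)−J(9)=15, so the shift is 15.
Subtract 15 from each ciphertext letter:
Y(24): 24−15=9 → J
X(23): 23−15=8 → I
D(3): 3−15=-12≡14 → O
Y(24): 24−15=9 → J
W(22): 22−15=7 → H
G(6): 6−15=-9≡17 → R
S(18): 18−15=3 → D
E(4): 4−15=-11≡15 → P
J(9): 9−15=-6≡20 → U
H(7): 7−15=-8≡18 → S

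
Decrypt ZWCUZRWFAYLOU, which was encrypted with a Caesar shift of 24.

Z(25): 25−24=1 → B
W(22): 22−24=-2≡24 → Y
C(2): 2−24=-22≡4 → E
U(20): 20−24=-4≡22 → W
Z(25): 25−24=1 → B
R(17): 17−24=-7≡19 → T
W(22): 22−24=-2≡24 → Y
F(5): 5−24=-19≡7 → H
A(0): 0−24=-24≡2 → C
Y(24): 24−24=0 → A
L(11): 11−24=-13≡13 → N
O(14): 14−24=-10≡16 → Q
U(20): 20−24=-4≡22 → W

BYEWBTYHCANQW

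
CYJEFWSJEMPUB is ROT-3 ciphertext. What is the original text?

C(2): 2−3=-1≡25 → Z
Y(24): 24−3=21 → V
J(9): 9−3=6 → G
E(4): 4−3=1 → B
F(5): 5−3=2 → C
W(22): 22−3=19 → T
S(18): 18−3=15 → P
J(9): 9−3=6 → G
E(4): 4−3=1 → B
M(12): 12−3=9 → J
P(15): 15−3=12 → M
U(20): 20−3=17 → R
B(1): 1−3=-2≡24 → Y

ZVGBCTPGBJMRY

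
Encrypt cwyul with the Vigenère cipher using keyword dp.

Repeat the key across the message: dpdpd
c(2)+d(3): 5 → f
w(22)+p(15): 37≡11 → l
y(24)+d(3): 27≡1 → b
u(20)+p(15): 35≡9 → j
l(11)+d(3): 14 → o

flbjo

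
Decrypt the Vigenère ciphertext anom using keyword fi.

vfje

Repeat the key across the ciphertext: fifi
a(0)−f(5): -5≡21 → v
n(13)−i(8): 5 → f
o(14)−f(5): 9 → j
m(12)−i(8): 4 → e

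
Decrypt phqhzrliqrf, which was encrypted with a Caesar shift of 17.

p(15): 15−17=-2≡24 → y
h(7): 7−17=-10≡16 → q
q(16): 16−17=-1≡25 → z
h(7): 7−17=-10≡16 → q
z(25): 25−17=8 → i
r(17): 17−17=0 → a
l(11): 11−17=-6≡20 → u
i(8): 8−17=-9≡17 → r
q(16): 16−17=-1≡25 → z
r(17): 17−17=0 → a
f(5): 5−17=-12≡14 → o

yqzqiaurzao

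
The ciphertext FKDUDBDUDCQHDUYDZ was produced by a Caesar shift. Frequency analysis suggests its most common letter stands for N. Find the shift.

16

The most frequent ciphertext letter is D (appears 6 times).
D is position 3; N is position 13.
Shift = -10≡16.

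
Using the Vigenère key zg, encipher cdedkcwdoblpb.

Repeat the key across the message: zgzgzgzgzgzgz
c(2)+z(25): 27≡1 → b
d(3)+g(6): 9 → j
e(4)+z(25): 29≡3 → d
d(3)+g(6): 9 → j
k(10)+z(25): 35≡9 → j
c(2)+g(6): 8 → i
w(22)+z(25): 47≡21 → v
d(3)+g(6): 9 → j
o(14)+z(25): 39≡13 → n
b(1)+g(6): 7 → h
l(11)+z(25): 36≡10 → k
p(15)+g(6): 21 → v
b(1)+z(25): 26≡0 → a

bjdjjivjnhkva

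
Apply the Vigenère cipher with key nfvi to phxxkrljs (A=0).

cmsfxwgrf

Repeat the key across the message: nfvinfvin
p(15)+n(13): 28≡2 → c
h(7)+f(5): 12 → m
x(23)+v(21): 44≡18 → s
x(23)+i(8): 31≡5 → f
k(10)+n(13): 23 → x
r(17)+f(5): 22 → w
l(11)+v(21): 32≡6 → g
j(9)+i(8): 17 → r
s(18)+n(13): 31≡5 → f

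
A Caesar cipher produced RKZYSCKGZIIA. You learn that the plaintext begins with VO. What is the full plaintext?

From the crib: R(17)−V(21)=-4≡22, so the shift is 22.
Subtract 22 from each ciphertext letter:
R(17): 17−22=-5≡21 → V
K(10): 10−22=-12≡14 → O
Z(25): 25−22=3 → D
Y(24): 24−22=2 → C
S(18): 18−22=-4≡22 → W
C(2): 2−22=-20≡6 → G
K(10): 10−22=-12≡14 → O
G(6): 6−22=-16≡10 → K
Z(25): 25−22=3 → D
I(8): 8−22=-14≡12 → M
I(8): 8−22=-14≡12 → M
A(0): 0−22=-22≡4 → E

VODCWGOKDMME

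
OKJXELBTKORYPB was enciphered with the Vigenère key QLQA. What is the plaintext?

Repeat the key across the ciphertext: QLQAQLQAQLQAQL
O(14)−Q(16): -2≡24 → Y
K(10)−L(11): -1≡25 → Z
J(9)−Q(16): -7≡19 → T
X(23)−A(0): 23 → X
E(4)−Q(16): -12≡14 → O
L(11)−L(11): 0 → A
B(1)−Q(16): -15≡11 → L
T(19)−A(0): 19 → T
K(10)−Q(16): -6≡20 → U
O(14)−L(11): 3 → D
R(17)−Q(16): 1 → B
Y(24)−A(0): 24 → Y
P(15)−Q(16): -1≡25 → Z
B(1)−L(11): -10≡16 → Q

YZTXOALTUDBYZQ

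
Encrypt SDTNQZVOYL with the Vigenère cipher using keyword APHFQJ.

SSASGIVDFQ

Repeat the key across the message: APHFQJAPHF
S(18)+A(0): 18 → S
D(3)+P(15): 18 → S
T(19)+H(7): 26≡0 → A
N(13)+F(5): 18 → S
Q(16)+Q(16): 32≡6 → G
Z(25)+J(9): 34≡8 → I
V(21)+A(0): 21 → V
O(14)+P(15): 29≡3 → D
Y(24)+H(7): 31≡5 → F
L(11)+F(5): 16 → Q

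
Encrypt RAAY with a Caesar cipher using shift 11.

R(17): 17+11=28≡2 → C
A(0): 0+11=11 → L
A(0): 0+11=11 → L
Y(24): 24+11=35≡9 → J

CLLJ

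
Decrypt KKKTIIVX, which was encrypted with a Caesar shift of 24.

MMMVKKXZ

K(10): 10−24=-14≡12 → M
K(10): 10−24=-14≡12 → M
K(10): 10−24=-14≡12 → M
T(19): 19−24=-5≡21 → V
I(8): 8−24=-16≡10 → K
I(8): 8−24=-16≡10 → K
V(21): 21−24=-3≡23 → X
X(23): 23−24=-1≡25 → Z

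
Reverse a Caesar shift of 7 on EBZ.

XUS

E(4): 4−7=-3≡23 → X
B(1): 1−7=-6≡20 → U
Z(25): 25−7=18 → S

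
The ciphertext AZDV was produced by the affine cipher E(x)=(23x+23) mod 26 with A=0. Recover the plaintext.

The inverse of 23 mod 26 is 17, since 23·17=391≡1. Apply D(y)=17·(y−23) mod 26:
A(0): 17·(0−23)=-391≡25 → Z
Z(25): 17·(25−23)=34≡8 → I
D(3): 17·(3−23)=-340≡24 → Y
V(21): 17·(21−23)=-34≡18 → S

ZIYS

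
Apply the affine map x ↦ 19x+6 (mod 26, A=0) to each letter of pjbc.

fvzs

p(15): 19·15+6=291≡5 → f
j(9): 19·9+6=177≡21 → v
b(1): 19·1+6=25 → z
c(2): 19·2+6=44≡18 → s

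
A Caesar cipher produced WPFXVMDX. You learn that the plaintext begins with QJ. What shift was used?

6

From the crib: W(22)−Q(16)=6, so the shift is 6.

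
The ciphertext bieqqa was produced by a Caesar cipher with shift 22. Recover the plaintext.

fmiuue

b(1): 1−22=-21≡5 → f
i(8): 8−22=-14≡12 → m
e(4): 4−22=-18≡8 → i
q(16): 16−22=-6≡20 → u
q(16): 16−22=-6≡20 → u
a(0): 0−22=-22≡4 → e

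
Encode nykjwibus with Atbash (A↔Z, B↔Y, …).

n(13) → m(12)
y(24) → b(1)
k(10) → p(15)
j(9) → q(16)
w(22) → d(3)
i(8) → r(17)
b(1) → y(24)
u(20) → f(5)
s(18) → h(7)

mbpqdryfh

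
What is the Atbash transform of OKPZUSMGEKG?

O(14) → L(11)
K(10) → P(15)
P(15) → K(10)
Z(25) → A(0)
U(20) → F(5)
S(18) → H(7)
M(12) → N(13)
G(6) → T(19)
E(4) → V(21)
K(10) → P(15)
G(6) → T(19)

LPKAFHNTVPT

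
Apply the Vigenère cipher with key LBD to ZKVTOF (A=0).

KLYEPI

Repeat the key across the message: LBDLBD
Z(25)+L(11): 36≡10 → K
K(10)+B(1): 11 → L
V(21)+D(3): 24 → Y
T(19)+L(11): 30≡4 → E
O(14)+B(1): 15 → P
F(5)+D(3): 8 → I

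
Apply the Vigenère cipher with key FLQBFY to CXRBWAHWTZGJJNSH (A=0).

Repeat the key across the message: FLQBFYFLQBFYFLQB
C(2)+F(5): 7 → H
X(23)+L(11): 34≡8 → I
R(17)+Q(16): 33≡7 → H
B(1)+B(1): 2 → C
W(22)+F(5): 27≡1 → B
A(0)+Y(24): 24 → Y
H(7)+F(5): 12 → M
W(22)+L(11): 33≡7 → H
T(19)+Q(16): 35≡9 → J
Z(25)+B(1): 26≡0 → A
G(6)+F(5): 11 → L
J(9)+Y(24): 33≡7 → H
J(9)+F(5): 14 → O
N(13)+L(11): 24 → Y
S(18)+Q(16): 34≡8 → I
H(7)+B(1): 8 → I

HIHCBYMHJALHOYII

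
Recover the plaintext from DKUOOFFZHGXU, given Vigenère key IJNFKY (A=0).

Repeat the key across the ciphertext: IJNFKYIJNFKY
D(3)−I(8): -5≡21 → V
K(10)−J(9): 1 → B
U(20)−N(13): 7 → H
O(14)−F(5): 9 → J
O(14)−K(10): 4 → E
F(5)−Y(24): -19≡7 → H
F(5)−I(8): -3≡23 → X
Z(25)−J(9): 16 → Q
H(7)−N(13): -6≡20 → U
G(6)−F(5): 1 → B
X(23)−K(10): 13 → N
U(20)−Y(24): -4≡22 → W

VBHJEHXQUBNW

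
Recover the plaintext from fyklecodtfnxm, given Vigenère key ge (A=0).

Repeat the key across the ciphertext: gegegegegegeg
f(5)−g(6): -1≡25 → z
y(24)−e(4): 20 → u
k(10)−g(6): 4 → e
l(11)−e(4): 7 → h
e(4)−g(6): -2≡24 → y
c(2)−e(4): -2≡24 → y
o(14)−g(6): 8 → i
d(3)−e(4): -1≡25 → z
t(19)−g(6): 13 → n
f(5)−e(4): 1 → b
n(13)−g(6): 7 → h
x(23)−e(4): 19 → t
m(12)−g(6): 6 → g

zuehyyiznbhtg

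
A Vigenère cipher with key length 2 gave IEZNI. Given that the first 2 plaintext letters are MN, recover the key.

Subtract each crib letter from the matching ciphertext letter (mod 26):
I(8)−M(12)=-4≡22 → W
E(4)−N(13)=-9≡17 → R

WR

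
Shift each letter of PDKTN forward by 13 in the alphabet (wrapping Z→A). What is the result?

P(15): 15+13=28≡2 → C
D(3): 3+13=16 → Q
K(10): 10+13=23 → X
T(19): 19+13=32≡6 → G
N(13): 13+13=26≡0 → A

CQXGA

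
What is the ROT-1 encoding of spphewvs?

s(18): 18+1=19 → t
p(15): 15+1=16 → q
p(15): 15+1=16 → q
h(7): 7+1=8 → i
e(4): 4+1=5 → f
w(22): 22+1=23 → x
v(21): 21+1=22 → w
s(18): 18+1=19 → t

tqqifxwt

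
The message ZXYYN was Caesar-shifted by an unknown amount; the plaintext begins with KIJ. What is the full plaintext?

KIJJY

From the crib: Z(25)−K(10)=15, so the shift is 15.
Subtract 15 from each ciphertext letter:
Z(25): 25−15=10 → K
X(23): 23−15=8 → I
Y(24): 24−15=9 → J
Y(24): 24−15=9 → J
N(13): 13−15=-2≡24 → Y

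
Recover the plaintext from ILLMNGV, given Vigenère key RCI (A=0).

Repeat the key across the ciphertext: RCIRCIR
I(8)−R(17): -9≡17 → R
L(11)−C(2): 9 → J
L(11)−I(8): 3 → D
M(12)−R(17): -5≡21 → V
N(13)−C(2): 11 → L
G(6)−I(8): -2≡24 → Y
V(21)−R(17): 4 → E

RJDVLYE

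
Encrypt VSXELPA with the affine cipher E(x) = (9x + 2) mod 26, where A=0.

V(21): 9·21+2=191≡9 → J
S(18): 9·18+2=164≡8 → I
X(23): 9·23+2=209≡1 → B
E(4): 9·4+2=38≡12 → M
L(11): 9·11+2=101≡23 → X
P(15): 9·15+2=137≡7 → H
A(0): 9·0+2=2 → C

JIBMXHC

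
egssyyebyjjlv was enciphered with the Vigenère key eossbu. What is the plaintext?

asaaxeangrirr

Repeat the key across the ciphertext: eossbueossbue
e(4)−e(4): 0 → a
g(6)−o(14): -8≡18 → s
s(18)−s(18): 0 → a
s(18)−s(18): 0 → a
y(24)−b(1): 23 → x
y(24)−u(20): 4 → e
e(4)−e(4): 0 → a
b(1)−o(14): -13≡13 → n
y(24)−s(18): 6 → g
j(9)−s(18): -9≡17 → r
j(9)−b(1): 8 → i
l(11)−u(20): -9≡17 → r
v(21)−e(4): 17 → r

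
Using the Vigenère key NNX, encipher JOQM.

Repeat the key across the message: NNXN
J(9)+N(13): 22 → W
O(14)+N(13): 27≡1 → B
Q(16)+X(23): 39≡13 → N
M(12)+N(13): 25 → Z

WBNZ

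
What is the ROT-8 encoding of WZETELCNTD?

EHMBMTKVBL

W(22): 22+8=30≡4 → E
Z(25): 25+8=33≡7 → H
E(4): 4+8=12 → M
T(19): 19+8=27≡1 → B
E(4): 4+8=12 → M
L(11): 11+8=19 → T
C(2): 2+8=10 → K
N(13): 13+8=21 → V
T(19): 19+8=27≡1 → B
D(3): 3+8=11 → L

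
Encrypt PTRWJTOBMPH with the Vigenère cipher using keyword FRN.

UKEBAGTSZUY

Repeat the key across the message: FRNFRNFRNFR
P(15)+F(5): 20 → U
T(19)+R(17): 36≡10 → K
R(17)+N(13): 30≡4 → E
W(22)+F(5): 27≡1 → B
J(9)+R(17): 26≡0 → A
T(19)+N(13): 32≡6 → G
O(14)+F(5): 19 → T
B(1)+R(17): 18 → S
M(12)+N(13): 25 → Z
P(15)+F(5): 20 → U
H(7)+R(17): 24 → Y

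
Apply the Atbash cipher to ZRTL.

AIGO

Z(25) → A(0)
R(17) → I(8)
T(19) → G(6)
L(11) → O(14)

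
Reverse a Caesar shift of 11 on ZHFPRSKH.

Z(25): 25−11=14 → O
H(7): 7−11=-4≡22 → W
F(5): 5−11=-6≡20 → U
P(15): 15−11=4 → E
R(17): 17−11=6 → G
S(18): 18−11=7 → H
K(10): 10−11=-1≡25 → Z
H(7): 7−11=-4≡22 → W

OWUEGHZW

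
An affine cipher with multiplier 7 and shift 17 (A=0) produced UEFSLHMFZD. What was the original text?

The inverse of 7 mod 26 is 15, since 7·15=105≡1. Apply D(y)=15·(y−17) mod 26:
U(20): 15·(20−17)=45≡19 → T
E(4): 15·(4−17)=-195≡13 → N
F(5): 15·(5−17)=-180≡2 → C
S(18): 15·(18−17)=15 → P
L(11): 15·(11−17)=-90≡14 → O
H(7): 15·(7−17)=-150≡6 → G
M(12): 15·(12−17)=-75≡3 → D
F(5): 15·(5−17)=-180≡2 → C
Z(25): 15·(25−17)=120≡16 → Q
D(3): 15·(3−17)=-210≡24 → Y

TNCPOGDCQY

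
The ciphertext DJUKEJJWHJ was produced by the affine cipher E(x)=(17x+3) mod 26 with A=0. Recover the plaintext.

The inverse of 17 mod 26 is 23, since 17·23=391≡1. Apply D(y)=23·(y−3) mod 26:
D(3): 23·(3−3)=0 → A
J(9): 23·(9−3)=138≡8 → I
U(20): 23·(20−3)=391≡1 → B
K(10): 23·(10−3)=161≡5 → F
E(4): 23·(4−3)=23 → X
J(9): 23·(9−3)=138≡8 → I
J(9): 23·(9−3)=138≡8 → I
W(22): 23·(22−3)=437≡21 → V
H(7): 23·(7−3)=92≡14 → O
J(9): 23·(9−3)=138≡8 → I

AIBFXIIVOI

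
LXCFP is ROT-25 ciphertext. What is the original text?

MYDGQ

L(11): 11−25=-14≡12 → M
X(23): 23−25=-2≡24 → Y
C(2): 2−25=-23≡3 → D
F(5): 5−25=-20≡6 → G
P(15): 15−25=-10≡16 → Q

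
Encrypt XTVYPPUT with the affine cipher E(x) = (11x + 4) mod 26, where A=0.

X(23): 11·23+4=257≡23 → X
T(19): 11·19+4=213≡5 → F
V(21): 11·21+4=235≡1 → B
Y(24): 11·24+4=268≡8 → I
P(15): 11·15+4=169≡13 → N
P(15): 11·15+4=169≡13 → N
U(20): 11·20+4=224≡16 → Q
T(19): 11·19+4=213≡5 → F

XFBINNQF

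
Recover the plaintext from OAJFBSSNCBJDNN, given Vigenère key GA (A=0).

Repeat the key across the ciphertext: GAGAGAGAGAGAGA
O(14)−G(6): 8 → I
A(0)−A(0): 0 → A
J(9)−G(6): 3 → D
F(5)−A(0): 5 → F
B(1)−G(6): -5≡21 → V
S(18)−A(0): 18 → S
S(18)−G(6): 12 → M
N(13)−A(0): 13 → N
C(2)−G(6): -4≡22 → W
B(1)−A(0): 1 → B
J(9)−G(6): 3 → D
D(3)−A(0): 3 → D
N(13)−G(6): 7 → H
N(13)−A(0): 13 → N

IADFVSMNWBDDHN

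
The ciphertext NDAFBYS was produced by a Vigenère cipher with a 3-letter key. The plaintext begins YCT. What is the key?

Subtract each crib letter from the matching ciphertext letter (mod 26):
N(13)−Y(24)=-11≡15 → P
D(3)−C(2)=1 → B
A(0)−T(19)=-19≡7 → H

PBH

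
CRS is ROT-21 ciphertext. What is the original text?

C(2): 2−21=-19≡7 → H
R(17): 17−21=-4≡22 → W
S(18): 18−21=-3≡23 → X

HWX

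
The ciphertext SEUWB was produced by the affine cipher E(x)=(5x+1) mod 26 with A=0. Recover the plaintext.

TLJZA

The inverse of 5 mod 26 is 21, since 5·21=105≡1. Apply D(y)=21·(y−1) mod 26:
S(18): 21·(18−1)=357≡19 → T
E(4): 21·(4−1)=63≡11 → L
U(20): 21·(20−1)=399≡9 → J
W(22): 21·(22−1)=441≡25 → Z
B(1): 21·(1−1)=0 → A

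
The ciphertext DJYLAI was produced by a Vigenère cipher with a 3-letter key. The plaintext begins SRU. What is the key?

Subtract each crib letter from the matching ciphertext letter (mod 26):
D(3)−S(18)=-15≡11 → L
J(9)−R(17)=-8≡18 → S
Y(24)−U(20)=4 → E

LSE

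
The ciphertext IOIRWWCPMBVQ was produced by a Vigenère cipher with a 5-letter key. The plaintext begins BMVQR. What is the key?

HCNBF

Subtract each crib letter from the matching ciphertext letter (mod 26):
I(8)−B(1)=7 → H
O(14)−M(12)=2 → C
I(8)−V(21)=-13≡13 → N
R(17)−Q(16)=1 → B
W(22)−R(17)=5 → F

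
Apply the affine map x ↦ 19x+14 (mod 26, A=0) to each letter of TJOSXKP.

LDUSJWN

T(19): 19·19+14=375≡11 → L
J(9): 19·9+14=185≡3 → D
O(14): 19·14+14=280≡20 → U
S(18): 19·18+14=356≡18 → S
X(23): 19·23+14=451≡9 → J
K(10): 19·10+14=204≡22 → W
P(15): 19·15+14=299≡13 → N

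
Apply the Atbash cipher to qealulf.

q(16) → j(9)
e(4) → v(21)
a(0) → z(25)
l(11) → o(14)
u(20) → f(5)
l(11) → o(14)
f(5) → u(20)

jvzofou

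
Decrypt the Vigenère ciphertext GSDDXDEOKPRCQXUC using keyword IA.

Repeat the key across the ciphertext: IAIAIAIAIAIAIAIA
G(6)−I(8): -2≡24 → Y
S(18)−A(0): 18 → S
D(3)−I(8): -5≡21 → V
D(3)−A(0): 3 → D
X(23)−I(8): 15 → P
D(3)−A(0): 3 → D
E(4)−I(8): -4≡22 → W
O(14)−A(0): 14 → O
K(10)−I(8): 2 → C
P(15)−A(0): 15 → P
R(17)−I(8): 9 → J
C(2)−A(0): 2 → C
Q(16)−I(8): 8 → I
X(23)−A(0): 23 → X
U(20)−I(8): 12 → M
C(2)−A(0): 2 → C

YSVDPDWOCPJCIXMC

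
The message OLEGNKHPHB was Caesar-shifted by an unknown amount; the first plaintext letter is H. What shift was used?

7

From the crib: O(14)−H(7)=7, so the shift is 7.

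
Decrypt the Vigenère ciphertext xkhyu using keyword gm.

rybmo

Repeat the key across the ciphertext: gmgmg
x(23)−g(6): 17 → r
k(10)−m(12): -2≡24 → y
h(7)−g(6): 1 → b
y(24)−m(12): 12 → m
u(20)−g(6): 14 → o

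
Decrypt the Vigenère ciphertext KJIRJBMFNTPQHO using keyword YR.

Repeat the key across the ciphertext: YRYRYRYRYRYRYR
K(10)−Y(24): -14≡12 → M
J(9)−R(17): -8≡18 → S
I(8)−Y(24): -16≡10 → K
R(17)−R(17): 0 → A
J(9)−Y(24): -15≡11 → L
B(1)−R(17): -16≡10 → K
M(12)−Y(24): -12≡14 → O
F(5)−R(17): -12≡14 → O
N(13)−Y(24): -11≡15 → P
T(19)−R(17): 2 → C
P(15)−Y(24): -9≡17 → R
Q(16)−R(17): -1≡25 → Z
H(7)−Y(24): -17≡9 → J
O(14)−R(17): -3≡23 → X

MSKALKOOPCRZJX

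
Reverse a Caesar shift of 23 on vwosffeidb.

yzrviihlge

v(21): 21−23=-2≡24 → y
w(22): 22−23=-1≡25 → z
o(14): 14−23=-9≡17 → r
s(18): 18−23=-5≡21 → v
f(5): 5−23=-18≡8 → i
f(5): 5−23=-18≡8 → i
e(4): 4−23=-19≡7 → h
i(8): 8−23=-15≡11 → l
d(3): 3−23=-20≡6 → g
b(1): 1−23=-22≡4 → e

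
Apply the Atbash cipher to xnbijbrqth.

cmyrqyijgs

x(23) → c(2)
n(13) → m(12)
b(1) → y(24)
i(8) → r(17)
j(9) → q(16)
b(1) → y(24)
r(17) → i(8)
q(16) → j(9)
t(19) → g(6)
h(7) → s(18)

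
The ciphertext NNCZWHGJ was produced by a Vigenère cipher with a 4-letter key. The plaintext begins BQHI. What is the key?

MXVR

Subtract each crib letter from the matching ciphertext letter (mod 26):
N(13)−B(1)=12 → M
N(13)−Q(16)=-3≡23 → X
C(2)−H(7)=-5≡21 → V
Z(25)−I(8)=17 → R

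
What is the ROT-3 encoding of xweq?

azht

x(23): 23+3=26≡0 → a
w(22): 22+3=25 → z
e(4): 4+3=7 → h
q(16): 16+3=19 → t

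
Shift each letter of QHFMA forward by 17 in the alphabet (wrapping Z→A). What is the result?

HYWDR

Q(16): 16+17=33≡7 → H
H(7): 7+17=24 → Y
F(5): 5+17=22 → W
M(12): 12+17=29≡3 → D
A(0): 0+17=17 → R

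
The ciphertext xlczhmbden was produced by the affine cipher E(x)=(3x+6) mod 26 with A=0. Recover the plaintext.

The inverse of 3 mod 26 is 9, since 3·9=27≡1. Apply D(y)=9·(y−6) mod 26:
x(23): 9·(23−6)=153≡23 → x
l(11): 9·(11−6)=45≡19 → t
c(2): 9·(2−6)=-36≡16 → q
z(25): 9·(25−6)=171≡15 → p
h(7): 9·(7−6)=9 → j
m(12): 9·(12−6)=54≡2 → c
b(1): 9·(1−6)=-45≡7 → h
d(3): 9·(3−6)=-27≡25 → z
e(4): 9·(4−6)=-18≡8 → i
n(13): 9·(13−6)=63≡11 → l

xtqpjchzil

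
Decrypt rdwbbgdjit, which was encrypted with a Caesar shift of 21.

r(17): 17−21=-4≡22 → w
d(3): 3−21=-18≡8 → i
w(22): 22−21=1 → b
b(1): 1−21=-20≡6 → g
b(1): 1−21=-20≡6 → g
g(6): 6−21=-15≡11 → l
d(3): 3−21=-18≡8 → i
j(9): 9−21=-12≡14 → o
i(8): 8−21=-13≡13 → n
t(19): 19−21=-2≡24 → y

wibggliony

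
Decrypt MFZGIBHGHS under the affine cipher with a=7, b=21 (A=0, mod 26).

The inverse of 7 mod 26 is 15, since 7·15=105≡1. Apply D(y)=15·(y−21) mod 26:
M(12): 15·(12−21)=-135≡21 → V
F(5): 15·(5−21)=-240≡20 → U
Z(25): 15·(25−21)=60≡8 → I
G(6): 15·(6−21)=-225≡9 → J
I(8): 15·(8−21)=-195≡13 → N
B(1): 15·(1−21)=-300≡12 → M
H(7): 15·(7−21)=-210≡24 → Y
G(6): 15·(6−21)=-225≡9 → J
H(7): 15·(7−21)=-210≡24 → Y
S(18): 15·(18−21)=-45≡7 → H

VUIJNMYJYH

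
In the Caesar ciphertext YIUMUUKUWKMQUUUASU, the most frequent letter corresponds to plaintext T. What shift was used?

1

The most frequent ciphertext letter is U (appears 8 times).
U is position 20; T is position 19.
Shift = 1.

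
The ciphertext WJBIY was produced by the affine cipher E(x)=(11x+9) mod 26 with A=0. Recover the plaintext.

NAEHZ

The inverse of 11 mod 26 is 19, since 11·19=209≡1. Apply D(y)=19·(y−9) mod 26:
W(22): 19·(22−9)=247≡13 → N
J(9): 19·(9−9)=0 → A
B(1): 19·(1−9)=-152≡4 → E
I(8): 19·(8−9)=-19≡7 → H
Y(24): 19·(24−9)=285≡25 → Z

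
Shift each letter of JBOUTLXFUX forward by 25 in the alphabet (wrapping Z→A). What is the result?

J(9): 9+25=34≡8 → I
B(1): 1+25=26≡0 → A
O(14): 14+25=39≡13 → N
U(20): 20+25=45≡19 → T
T(19): 19+25=44≡18 → S
L(11): 11+25=36≡10 → K
X(23): 23+25=48≡22 → W
F(5): 5+25=30≡4 → E
U(20): 20+25=45≡19 → T
X(23): 23+25=48≡22 → W

IANTSKWETW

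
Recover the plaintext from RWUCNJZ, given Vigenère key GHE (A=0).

Repeat the key across the ciphertext: GHEGHEG
R(17)−G(6): 11 → L
W(22)−H(7): 15 → P
U(20)−E(4): 16 → Q
C(2)−G(6): -4≡22 → W
N(13)−H(7): 6 → G
J(9)−E(4): 5 → F
Z(25)−G(6): 19 → T

LPQWGFT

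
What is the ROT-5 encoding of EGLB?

JLQG

E(4): 4+5=9 → J
G(6): 6+5=11 → L
L(11): 11+5=16 → Q
B(1): 1+5=6 → G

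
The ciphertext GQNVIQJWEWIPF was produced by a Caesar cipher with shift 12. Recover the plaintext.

UEBJWEXKSKWDT

G(6): 6−12=-6≡20 → U
Q(16): 16−12=4 → E
N(13): 13−12=1 → B
V(21): 21−12=9 → J
I(8): 8−12=-4≡22 → W
Q(16): 16−12=4 → E
J(9): 9−12=-3≡23 → X
W(22): 22−12=10 → K
E(4): 4−12=-8≡18 → S
W(22): 22−12=10 → K
I(8): 8−12=-4≡22 → W
P(15): 15−12=3 → D
F(5): 5−12=-7≡19 → T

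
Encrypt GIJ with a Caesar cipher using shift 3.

JLM

G(6): 6+3=9 → J
I(8): 8+3=11 → L
J(9): 9+3=12 → M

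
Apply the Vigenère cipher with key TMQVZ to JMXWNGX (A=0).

Repeat the key across the message: TMQVZTM
J(9)+T(19): 28≡2 → C
M(12)+M(12): 24 → Y
X(23)+Q(16): 39≡13 → N
W(22)+V(21): 43≡17 → R
N(13)+Z(25): 38≡12 → M
G(6)+T(19): 25 → Z
X(23)+M(12): 35≡9 → J

CYNRMZJ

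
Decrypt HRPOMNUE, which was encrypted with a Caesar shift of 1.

H(7): 7−1=6 → G
R(17): 17−1=16 → Q
P(15): 15−1=14 → O
O(14): 14−1=13 → N
M(12): 12−1=11 → L
N(13): 13−1=12 → M
U(20): 20−1=19 → T
E(4): 4−1=3 → D

GQONLMTD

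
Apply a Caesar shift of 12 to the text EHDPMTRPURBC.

E(4): 4+12=16 → Q
H(7): 7+12=19 → T
D(3): 3+12=15 → P
P(15): 15+12=27≡1 → B
M(12): 12+12=24 → Y
T(19): 19+12=31≡5 → F
R(17): 17+12=29≡3 → D
P(15): 15+12=27≡1 → B
U(20): 20+12=32≡6 → G
R(17): 17+12=29≡3 → D
B(1): 1+12=13 → N
C(2): 2+12=14 → O

QTPBYFDBGDNO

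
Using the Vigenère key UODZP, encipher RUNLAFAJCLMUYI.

Repeat the key across the message: UODZPUODZPUODZ
R(17)+U(20): 37≡11 → L
U(20)+O(14): 34≡8 → I
N(13)+D(3): 16 → Q
L(11)+Z(25): 36≡10 → K
A(0)+P(15): 15 → P
F(5)+U(20): 25 → Z
A(0)+O(14): 14 → O
J(9)+D(3): 12 → M
C(2)+Z(25): 27≡1 → B
L(11)+P(15): 26≡0 → A
M(12)+U(20): 32≡6 → G
U(20)+O(14): 34≡8 → I
Y(24)+D(3): 27≡1 → B
I(8)+Z(25): 33≡7 → H

LIQKPZOMBAGIBH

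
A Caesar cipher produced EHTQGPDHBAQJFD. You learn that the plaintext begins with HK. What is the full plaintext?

From the crib: E(4)−H(7)=-3≡23, so the shift is 23.
Subtract 23 from each ciphertext letter:
E(4): 4−23=-19≡7 → H
H(7): 7−23=-16≡10 → K
T(19): 19−23=-4≡22 → W
Q(16): 16−23=-7≡19 → T
G(6): 6−23=-17≡9 → J
P(15): 15−23=-8≡18 → S
D(3): 3−23=-20≡6 → G
H(7): 7−23=-16≡10 → K
B(1): 1−23=-22≡4 → E
A(0): 0−23=-23≡3 → D
Q(16): 16−23=-7≡19 → T
J(9): 9−23=-14≡12 → M
F(5): 5−23=-18≡8 → I
D(3): 3−23=-20≡6 → G

HKWTJSGKEDTMIG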